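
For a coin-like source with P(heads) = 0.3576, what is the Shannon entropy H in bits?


H = -p*log2(p) - (1-p)*log2(1-p). -0.3576*log2(0.3576) = 0.530529; -0.6424*log2(0.6424) = 0.410144. H = 0.530529 + 0.410144 = 0.9407

0.9407 bits


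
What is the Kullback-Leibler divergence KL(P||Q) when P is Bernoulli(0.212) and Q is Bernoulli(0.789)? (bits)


KL = p*log2(p/q) + (1-p)*log2((1-p)/(1-q)) = 0.212*log2(0.212/0.789) + 0.788*log2(0.788/0.211) = 1.096

1.096 bits


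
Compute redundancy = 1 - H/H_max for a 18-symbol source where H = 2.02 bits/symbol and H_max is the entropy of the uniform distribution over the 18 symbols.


H_max = log2(K) = log2(18) = 4.1699 bits/symbol. Redundancy = 1 - H/H_max = 1 - 2.02/4.1699 = 1 - 0.4844 = 0.5156

0.5156


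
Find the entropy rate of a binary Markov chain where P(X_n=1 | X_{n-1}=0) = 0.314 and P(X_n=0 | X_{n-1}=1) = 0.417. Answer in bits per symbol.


Stationary distribution: pi_0 = p10/(p01+p10) = 0.5705, pi_1 = 0.4295. Entropy rate H' = pi_0*H(p01) + pi_1*H(p10) = 0.5705*0.8977 + 0.4295*0.98 = 0.9331

0.9331 bits/symbol


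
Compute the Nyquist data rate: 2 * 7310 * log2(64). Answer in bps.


Rate = 2 * B * log2(M) = 2 * 7310 * 6.0 = 87720.0

87720.0 bps


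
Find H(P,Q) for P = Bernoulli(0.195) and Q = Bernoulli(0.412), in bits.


H(P,Q) = -p*log2(q) - (1-p)*log2(1-q). -0.195*log2(0.412) = 0.249460; -0.805*log2(0.588) = 0.616720. H(P,Q) = 0.249460 + 0.616720 = 0.8662

0.8662 bits


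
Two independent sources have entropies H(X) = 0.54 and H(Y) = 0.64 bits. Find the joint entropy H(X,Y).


For independent variables, H(X,Y) = H(X) + H(Y) = 0.54 + 0.64 = 1.18

1.18 bits


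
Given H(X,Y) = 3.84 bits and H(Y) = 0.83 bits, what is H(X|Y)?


H(X|Y) = H(X,Y) - H(Y) = 3.84 - 0.83 = 3.01

3.01 bits


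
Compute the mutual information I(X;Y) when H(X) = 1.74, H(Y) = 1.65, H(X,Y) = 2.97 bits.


I(X;Y) = H(X) + H(Y) - H(X,Y) = 1.74 + 1.65 - 2.97 = 0.42

0.42 bits


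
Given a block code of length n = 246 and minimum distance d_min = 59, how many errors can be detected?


Detection capability = d_min - 1 = 59 - 1 = 58

58 errors


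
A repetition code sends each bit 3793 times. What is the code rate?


Rate = k/n = 1/3793

1/3793


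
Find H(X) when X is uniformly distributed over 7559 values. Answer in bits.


H = log2(n) = log2(7559) = 12.884

12.884 bits


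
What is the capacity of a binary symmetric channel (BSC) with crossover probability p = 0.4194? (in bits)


H(p) = -p*log2(p) - (1-p)*log2(1-p) = -0.4194*log2(0.4194) - 0.5806*log2(0.5806) = 0.525760 + 0.455413 = 0.9812. C = 1 - H(p) = 1 - 0.9812 = 0.0188

0.0188 bits


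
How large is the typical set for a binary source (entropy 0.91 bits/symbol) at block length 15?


log2|A_typical| = nH = 15 * 0.91 = 13.65, so |A_typical| ~ 2^13.65 = 1.285e+04

1.285e+04


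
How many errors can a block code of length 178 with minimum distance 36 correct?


Correction capability = floor((d-1)/2) = floor((36-1)/2) = 17

17 errors


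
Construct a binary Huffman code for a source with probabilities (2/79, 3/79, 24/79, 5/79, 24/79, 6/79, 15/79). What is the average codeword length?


Huffman construction (repeatedly merge the two least-probable nodes; each merge adds 1 bit to every symbol beneath it): 2/79 + 3/79 = 5/79; 5/79 + 5/79 = 10/79; 6/79 + 10/79 = 16/79; 15/79 + 16/79 = 31/79; 24/79 + 24/79 = 48/79; 31/79 + 48/79 = 1. Resulting codeword lengths (in the order the probabilities were given): (5, 5, 2, 4, 2, 3, 2). L_avg = sum(p_i * l_i) = 2/79*5 + 3/79*5 + 24/79*2 + 5/79*4 + 24/79*2 + 6/79*3 + 15/79*2 = 189/79 = 2.3924

2.3924 bits


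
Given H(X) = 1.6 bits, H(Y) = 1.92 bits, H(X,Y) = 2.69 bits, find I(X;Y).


I(X;Y) = H(X) + H(Y) - H(X,Y) = 1.6 + 1.92 - 2.69 = 0.83

0.83 bits


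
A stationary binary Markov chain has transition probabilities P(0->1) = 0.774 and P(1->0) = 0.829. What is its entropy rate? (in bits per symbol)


Stationary distribution: pi_0 = p10/(p01+p10) = 0.5172, pi_1 = 0.4828. Entropy rate H' = pi_0*H(p01) + pi_1*H(p10) = 0.5172*0.771 + 0.4828*0.66 = 0.7174

0.7174 bits/symbol


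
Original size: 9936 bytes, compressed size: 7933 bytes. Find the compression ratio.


Ratio = original / compressed = 9936 / 7933 = 1.2525

1.2525


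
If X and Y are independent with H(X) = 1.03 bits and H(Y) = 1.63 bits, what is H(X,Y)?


For independent variables, H(X,Y) = H(X) + H(Y) = 1.03 + 1.63 = 2.66

2.66 bits


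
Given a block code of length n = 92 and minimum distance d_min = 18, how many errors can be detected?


Detection capability = d_min - 1 = 18 - 1 = 17

17 errors


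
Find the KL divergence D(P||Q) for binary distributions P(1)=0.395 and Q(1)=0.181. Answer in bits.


KL = p*log2(p/q) + (1-p)*log2((1-p)/(1-q)) = 0.395*log2(0.395/0.181) + 0.605*log2(0.605/0.819) = 0.1804

0.1804 bits


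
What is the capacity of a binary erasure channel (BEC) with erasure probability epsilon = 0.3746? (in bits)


C = 1 - epsilon = 1 - 0.3746 = 0.6254

0.6254 bits


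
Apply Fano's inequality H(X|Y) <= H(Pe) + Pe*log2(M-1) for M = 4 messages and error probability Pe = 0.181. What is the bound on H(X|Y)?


H(Pe) = -Pe*log2(Pe) - (1-Pe)*log2(1-Pe) = -0.181*log2(0.181) - 0.819*log2(0.819) = 0.446335 + 0.235925 = 0.6823. Pe*log2(M-1) = 0.181*log2(3) = 0.286878. Bound = H(Pe) + Pe*log2(M-1) = 0.446335 + 0.235925 + 0.286878 = 0.9691

0.9691 bits


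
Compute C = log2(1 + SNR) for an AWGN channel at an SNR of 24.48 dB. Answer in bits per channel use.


SNR_linear = 10^(24.48/10) = 280.5434; C = log2(1 + SNR_linear) = log2(1 + 280.5434) = 8.1372

8.1372 bits/channel use


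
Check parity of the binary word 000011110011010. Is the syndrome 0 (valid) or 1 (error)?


Syndrome = XOR of all bits = 0 XOR 0 XOR 0 XOR 0 XOR 1 XOR 1 XOR 1 XOR 1 XOR 0 XOR 0 XOR 1 XOR 1 XOR 0 XOR 1 XOR 0 = 1

1


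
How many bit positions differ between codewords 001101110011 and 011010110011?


Count differing positions: . ^ . ^ ^ ^ . . . . . . = 4 differences

4


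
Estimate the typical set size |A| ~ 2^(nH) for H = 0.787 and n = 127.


log2|A_typical| = nH = 127 * 0.787 = 99.949, so |A_typical| ~ 2^99.949 = 1.224e+30

1.224e+30


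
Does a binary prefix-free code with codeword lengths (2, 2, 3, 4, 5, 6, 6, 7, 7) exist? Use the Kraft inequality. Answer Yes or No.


Kraft sum = sum(2^(-l_i)) = 0.7656, need <= 1. Result: satisfied (a binary prefix-free code with these lengths exists)

Yes


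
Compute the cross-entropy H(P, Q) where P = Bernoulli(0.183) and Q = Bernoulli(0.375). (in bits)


H(P,Q) = -p*log2(q) - (1-p)*log2(1-q). -0.183*log2(0.375) = 0.258952; -0.817*log2(0.625) = 0.553985. H(P,Q) = 0.258952 + 0.553985 = 0.8129

0.8129 bits


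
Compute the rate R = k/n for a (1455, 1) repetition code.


Rate = k/n = 1/1455

1/1455


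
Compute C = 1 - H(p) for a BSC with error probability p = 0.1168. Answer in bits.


H(p) = -p*log2(p) - (1-p)*log2(1-p) = -0.1168*log2(0.1168) - 0.8832*log2(0.8832) = 0.361833 + 0.158259 = 0.5201. C = 1 - H(p) = 1 - 0.5201 = 0.4799

0.4799 bits


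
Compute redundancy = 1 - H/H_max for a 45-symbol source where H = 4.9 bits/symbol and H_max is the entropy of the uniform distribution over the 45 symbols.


H_max = log2(K) = log2(45) = 5.4919 bits/symbol. Redundancy = 1 - H/H_max = 1 - 4.9/5.4919 = 1 - 0.8922 = 0.1078

0.1078


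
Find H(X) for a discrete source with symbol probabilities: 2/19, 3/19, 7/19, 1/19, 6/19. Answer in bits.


H = -sum(p_i * log2(p_i)). Terms: -(2/19)*log2(2/19) = 0.341887; -(3/19)*log2(3/19) = 0.420468; -(7/19)*log2(7/19) = 0.530737; -(1/19)*log2(1/19) = 0.223575; -(6/19)*log2(6/19) = 0.525147. H = 0.341887 + 0.420468 + 0.530737 + 0.223575 + 0.525147 = 2.0418

2.0418 bits


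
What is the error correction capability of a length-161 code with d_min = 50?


Correction capability = floor((d-1)/2) = floor((50-1)/2) = 24

24 errors


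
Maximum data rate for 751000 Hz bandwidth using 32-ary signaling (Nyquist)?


Rate = 2 * B * log2(M) = 2 * 751000 * 5.0 = 7510000.0

7510000.0 bps


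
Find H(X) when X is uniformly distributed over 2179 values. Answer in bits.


H = log2(n) = log2(2179) = 11.0895

11.0895 bits


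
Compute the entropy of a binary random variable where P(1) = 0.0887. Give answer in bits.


H = -p*log2(p) - (1-p)*log2(1-p). -0.0887*log2(0.0887) = 0.310000; -0.9113*log2(0.9113) = 0.122116. H = 0.310000 + 0.122116 = 0.4321

0.4321 bits


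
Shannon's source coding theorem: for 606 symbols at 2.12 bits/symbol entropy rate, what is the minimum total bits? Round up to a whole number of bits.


Minimum bits >= n * H = 606 * 2.12 = 1284.72, rounded up to a whole number of bits = 1285

1285 bits


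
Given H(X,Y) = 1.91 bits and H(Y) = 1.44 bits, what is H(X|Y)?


H(X|Y) = H(X,Y) - H(Y) = 1.91 - 1.44 = 0.47

0.47 bits


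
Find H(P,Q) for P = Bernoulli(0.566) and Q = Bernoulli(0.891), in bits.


H(P,Q) = -p*log2(q) - (1-p)*log2(1-q). -0.566*log2(0.891) = 0.094241; -0.434*log2(0.109) = 1.387758. H(P,Q) = 0.094241 + 1.387758 = 1.482

1.482 bits


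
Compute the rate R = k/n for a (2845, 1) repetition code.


Rate = k/n = 1/2845

1/2845


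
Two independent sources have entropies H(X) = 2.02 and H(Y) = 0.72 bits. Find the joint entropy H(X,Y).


For independent variables, H(X,Y) = H(X) + H(Y) = 2.02 + 0.72 = 2.74

2.74 bits


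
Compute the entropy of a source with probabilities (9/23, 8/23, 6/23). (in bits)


H = -sum(p_i * log2(p_i)). Terms: -(9/23)*log2(9/23) = 0.529684; -(8/23)*log2(8/23) = 0.529935; -(6/23)*log2(6/23) = 0.505722. H = 0.529684 + 0.529935 + 0.505722 = 1.5653

1.5653 bits


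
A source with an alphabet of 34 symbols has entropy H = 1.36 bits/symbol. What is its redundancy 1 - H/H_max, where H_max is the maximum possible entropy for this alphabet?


H_max = log2(K) = log2(34) = 5.0875 bits/symbol. Redundancy = 1 - H/H_max = 1 - 1.36/5.0875 = 1 - 0.2673 = 0.7327

0.7327


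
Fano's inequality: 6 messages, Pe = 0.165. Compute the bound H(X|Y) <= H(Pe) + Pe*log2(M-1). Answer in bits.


H(Pe) = -Pe*log2(Pe) - (1-Pe)*log2(1-Pe) = -0.165*log2(0.165) - 0.835*log2(0.835) = 0.428911 + 0.217227 = 0.6461. Pe*log2(M-1) = 0.165*log2(5) = 0.383118. Bound = H(Pe) + Pe*log2(M-1) = 0.428911 + 0.217227 + 0.383118 = 1.0293

1.0293 bits


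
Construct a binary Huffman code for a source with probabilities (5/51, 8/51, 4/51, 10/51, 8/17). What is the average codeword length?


Huffman construction (repeatedly merge the two least-probable nodes; each merge adds 1 bit to every symbol beneath it): 4/51 + 5/51 = 3/17; 8/51 + 3/17 = 1/3; 10/51 + 1/3 = 9/17; 8/17 + 9/17 = 1. Resulting codeword lengths (in the order the probabilities were given): (4, 3, 4, 2, 1). L_avg = sum(p_i * l_i) = 5/51*4 + 8/51*3 + 4/51*4 + 10/51*2 + 8/17*1 = 104/51 = 2.0392

2.0392 bits


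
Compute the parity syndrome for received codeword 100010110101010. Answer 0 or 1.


Syndrome = XOR of all bits = 1 XOR 0 XOR 0 XOR 0 XOR 1 XOR 0 XOR 1 XOR 1 XOR 0 XOR 1 XOR 0 XOR 1 XOR 0 XOR 1 XOR 0 = 1

1


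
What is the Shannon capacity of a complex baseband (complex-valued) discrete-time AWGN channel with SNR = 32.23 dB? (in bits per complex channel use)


SNR_linear = 10^(32.23/10) = 1671.0906; C = log2(1 + SNR_linear) = log2(1 + 1671.0906) = 10.7074

10.7074 bits/channel use


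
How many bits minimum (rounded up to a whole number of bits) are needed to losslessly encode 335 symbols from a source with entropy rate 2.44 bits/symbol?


Minimum bits >= n * H = 335 * 2.44 = 817.4, rounded up to a whole number of bits = 818

818 bits


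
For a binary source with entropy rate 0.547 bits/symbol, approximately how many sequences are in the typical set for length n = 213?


log2|A_typical| = nH = 213 * 0.547 = 116.511, so |A_typical| ~ 2^116.511 = 1.184e+35

1.184e+35


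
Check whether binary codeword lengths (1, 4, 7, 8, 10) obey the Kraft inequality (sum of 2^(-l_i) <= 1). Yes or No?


Kraft sum = sum(2^(-l_i)) = 0.5752, need <= 1. Result: satisfied (a binary prefix-free code with these lengths exists)

Yes


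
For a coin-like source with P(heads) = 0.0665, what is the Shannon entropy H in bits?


H = -p*log2(p) - (1-p)*log2(1-p). -0.0665*log2(0.0665) = 0.260048; -0.9335*log2(0.9335) = 0.092676. H = 0.260048 + 0.092676 = 0.3527

0.3527 bits


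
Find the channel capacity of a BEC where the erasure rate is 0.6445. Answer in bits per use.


C = 1 - epsilon = 1 - 0.6445 = 0.3555

0.3555 bits


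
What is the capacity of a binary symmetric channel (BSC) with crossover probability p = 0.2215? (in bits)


H(p) = -p*log2(p) - (1-p)*log2(1-p) = -0.2215*log2(0.2215) - 0.7785*log2(0.7785) = 0.481679 + 0.281218 = 0.7629. C = 1 - H(p) = 1 - 0.7629 = 0.2371

0.2371 bits


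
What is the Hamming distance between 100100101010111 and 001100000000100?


Count differing positions: ^ . ^ . . . ^ . ^ . ^ . . ^ ^ = 7 differences

7


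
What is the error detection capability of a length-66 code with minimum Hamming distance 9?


Detection capability = d_min - 1 = 9 - 1 = 8

8 errors


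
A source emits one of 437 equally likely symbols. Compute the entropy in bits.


H = log2(n) = log2(437) = 8.7715

8.7715 bits


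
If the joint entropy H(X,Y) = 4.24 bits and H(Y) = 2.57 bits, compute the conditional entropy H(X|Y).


H(X|Y) = H(X,Y) - H(Y) = 4.24 - 2.57 = 1.67

1.67 bits


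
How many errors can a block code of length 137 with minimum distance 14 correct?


Correction capability = floor((d-1)/2) = floor((14-1)/2) = 6

6 errors


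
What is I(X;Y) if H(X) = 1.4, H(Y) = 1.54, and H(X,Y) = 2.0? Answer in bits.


I(X;Y) = H(X) + H(Y) - H(X,Y) = 1.4 + 1.54 - 2.0 = 0.94

0.94 bits


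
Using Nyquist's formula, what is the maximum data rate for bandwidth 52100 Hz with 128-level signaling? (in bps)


Rate = 2 * B * log2(M) = 2 * 52100 * 7.0 = 729400.0

729400.0 bps


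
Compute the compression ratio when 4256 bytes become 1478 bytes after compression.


Ratio = original / compressed = 4256 / 1478 = 2.8796

2.8796


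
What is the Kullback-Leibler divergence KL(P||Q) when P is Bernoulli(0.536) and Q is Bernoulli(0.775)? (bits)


KL = p*log2(p/q) + (1-p)*log2((1-p)/(1-q)) = 0.536*log2(0.536/0.775) + 0.464*log2(0.464/0.225) = 0.1994

0.1994 bits


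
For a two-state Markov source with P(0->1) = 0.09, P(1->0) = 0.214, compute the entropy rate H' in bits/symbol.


Stationary distribution: pi_0 = p10/(p01+p10) = 0.7039, pi_1 = 0.2961. Entropy rate H' = pi_0*H(p01) + pi_1*H(p10) = 0.7039*0.4365 + 0.2961*0.7491 = 0.529

0.529 bits/symbol


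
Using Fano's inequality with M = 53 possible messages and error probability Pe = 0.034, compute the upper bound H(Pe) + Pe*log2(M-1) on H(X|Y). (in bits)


H(Pe) = -Pe*log2(Pe) - (1-Pe)*log2(1-Pe) = -0.034*log2(0.034) - 0.966*log2(0.966) = 0.165863 + 0.048208 = 0.2141. Pe*log2(M-1) = 0.034*log2(52) = 0.193815. Bound = H(Pe) + Pe*log2(M-1) = 0.165863 + 0.048208 + 0.193815 = 0.4079

0.4079 bits


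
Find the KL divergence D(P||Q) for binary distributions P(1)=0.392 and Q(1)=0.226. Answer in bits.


KL = p*log2(p/q) + (1-p)*log2((1-p)/(1-q)) = 0.392*log2(0.392/0.226) + 0.608*log2(0.608/0.774) = 0.0997

0.0997 bits


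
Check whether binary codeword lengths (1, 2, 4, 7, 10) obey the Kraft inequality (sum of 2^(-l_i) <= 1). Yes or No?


Kraft sum = sum(2^(-l_i)) = 0.8213, need <= 1. Result: satisfied (a binary prefix-free code with these lengths exists)

Yes


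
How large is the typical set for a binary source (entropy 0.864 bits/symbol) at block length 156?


log2|A_typical| = nH = 156 * 0.864 = 134.784, so |A_typical| ~ 2^134.784 = 3.750e+40

3.750e+40


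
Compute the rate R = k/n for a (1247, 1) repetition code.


Rate = k/n = 1/1247

1/1247


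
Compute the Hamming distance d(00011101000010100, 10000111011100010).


Count differing positions: ^ . . ^ ^ . ^ . . ^ ^ ^ ^ . ^ ^ . = 10 differences

10


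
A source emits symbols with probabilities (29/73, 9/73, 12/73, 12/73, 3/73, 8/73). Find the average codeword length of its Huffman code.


Huffman construction (repeatedly merge the two least-probable nodes; each merge adds 1 bit to every symbol beneath it): 3/73 + 8/73 = 11/73; 9/73 + 11/73 = 20/73; 12/73 + 12/73 = 24/73; 20/73 + 24/73 = 44/73; 29/73 + 44/73 = 1. Resulting codeword lengths (in the order the probabilities were given): (1, 3, 3, 3, 4, 4). L_avg = sum(p_i * l_i) = 29/73*1 + 9/73*3 + 12/73*3 + 12/73*3 + 3/73*4 + 8/73*4 = 172/73 = 2.3562

2.3562 bits


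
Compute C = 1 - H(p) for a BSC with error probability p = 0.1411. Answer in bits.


H(p) = -p*log2(p) - (1-p)*log2(1-p) = -0.1411*log2(0.1411) - 0.8589*log2(0.8589) = 0.398637 + 0.188475 = 0.5871. C = 1 - H(p) = 1 - 0.5871 = 0.4129

0.4129 bits


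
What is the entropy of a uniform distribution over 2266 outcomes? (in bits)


H = log2(n) = log2(2266) = 11.1459

11.1459 bits


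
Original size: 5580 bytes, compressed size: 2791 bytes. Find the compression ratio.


Ratio = original / compressed = 5580 / 2791 = 1.9993

1.9993


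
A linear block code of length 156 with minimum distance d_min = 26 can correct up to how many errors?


Correction capability = floor((d-1)/2) = floor((26-1)/2) = 12

12 errors


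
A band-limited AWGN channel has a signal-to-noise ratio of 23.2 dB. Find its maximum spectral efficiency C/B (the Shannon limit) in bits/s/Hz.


SNR_linear = 10^(23.2/10) = 208.9296; C/B = log2(1 + SNR_linear) = log2(1 + 208.9296) = 7.7138

7.7138 bits/s/Hz


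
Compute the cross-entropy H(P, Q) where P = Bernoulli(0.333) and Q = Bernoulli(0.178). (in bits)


H(P,Q) = -p*log2(q) - (1-p)*log2(1-q). -0.333*log2(0.178) = 0.829187; -0.667*log2(0.822) = 0.188621. H(P,Q) = 0.829187 + 0.188621 = 1.0178

1.0178 bits


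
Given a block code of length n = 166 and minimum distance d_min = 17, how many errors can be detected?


Detection capability = d_min - 1 = 17 - 1 = 16

16 errors


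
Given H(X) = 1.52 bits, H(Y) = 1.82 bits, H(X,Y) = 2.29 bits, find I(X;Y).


I(X;Y) = H(X) + H(Y) - H(X,Y) = 1.52 + 1.82 - 2.29 = 1.05

1.05 bits


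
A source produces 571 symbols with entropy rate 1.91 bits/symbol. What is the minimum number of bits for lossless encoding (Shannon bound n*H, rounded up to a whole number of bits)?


Minimum bits >= n * H = 571 * 1.91 = 1090.61, rounded up to a whole number of bits = 1091

1091 bits


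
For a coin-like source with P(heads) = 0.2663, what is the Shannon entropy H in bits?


H = -p*log2(p) - (1-p)*log2(1-p). -0.2663*log2(0.2663) = 0.508334; -0.7337*log2(0.7337) = 0.327772. H = 0.508334 + 0.327772 = 0.8361

0.8361 bits


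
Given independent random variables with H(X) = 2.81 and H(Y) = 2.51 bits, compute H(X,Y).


For independent variables, H(X,Y) = H(X) + H(Y) = 2.81 + 2.51 = 5.32

5.32 bits


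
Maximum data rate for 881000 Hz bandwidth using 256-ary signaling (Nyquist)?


Rate = 2 * B * log2(M) = 2 * 881000 * 8.0 = 14096000.0

14096000.0 bps


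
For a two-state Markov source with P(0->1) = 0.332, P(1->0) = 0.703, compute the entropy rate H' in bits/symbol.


Stationary distribution: pi_0 = p10/(p01+p10) = 0.6792, pi_1 = 0.3208. Entropy rate H' = pi_0*H(p01) + pi_1*H(p10) = 0.6792*0.917 + 0.3208*0.8776 = 0.9043

0.9043 bits/symbol


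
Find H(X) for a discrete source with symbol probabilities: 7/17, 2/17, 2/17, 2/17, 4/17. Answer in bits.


H = -sum(p_i * log2(p_i)). Terms: -(7/17)*log2(7/17) = 0.527103; -(2/17)*log2(2/17) = 0.363231; -(2/17)*log2(2/17) = 0.363231; -(2/17)*log2(2/17) = 0.363231; -(4/17)*log2(4/17) = 0.491168. H = 0.527103 + 0.363231 + 0.363231 + 0.363231 + 0.491168 = 2.108

2.108 bits


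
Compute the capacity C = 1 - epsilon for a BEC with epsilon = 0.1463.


C = 1 - epsilon = 1 - 0.1463 = 0.8537

0.8537 bits


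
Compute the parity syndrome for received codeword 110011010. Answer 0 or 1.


Syndrome = XOR of all bits = 1 XOR 1 XOR 0 XOR 0 XOR 1 XOR 1 XOR 0 XOR 1 XOR 0 = 1

1


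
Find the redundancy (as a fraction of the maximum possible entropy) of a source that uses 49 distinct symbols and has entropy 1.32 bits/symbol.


H_max = log2(K) = log2(49) = 5.6147 bits/symbol. Redundancy = 1 - H/H_max = 1 - 1.32/5.6147 = 1 - 0.2351 = 0.7649

0.7649


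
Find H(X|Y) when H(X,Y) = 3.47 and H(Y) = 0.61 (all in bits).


H(X|Y) = H(X,Y) - H(Y) = 3.47 - 0.61 = 2.86

2.86 bits


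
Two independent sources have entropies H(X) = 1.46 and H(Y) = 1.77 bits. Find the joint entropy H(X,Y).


For independent variables, H(X,Y) = H(X) + H(Y) = 1.46 + 1.77 = 3.23

3.23 bits


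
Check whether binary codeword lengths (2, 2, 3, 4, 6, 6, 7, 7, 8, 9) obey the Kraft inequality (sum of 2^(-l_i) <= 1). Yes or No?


Kraft sum = sum(2^(-l_i)) = 0.7402, need <= 1. Result: satisfied (a binary prefix-free code with these lengths exists)

Yes


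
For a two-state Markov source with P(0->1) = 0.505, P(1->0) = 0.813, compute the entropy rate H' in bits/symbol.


Stationary distribution: pi_0 = p10/(p01+p10) = 0.6168, pi_1 = 0.3832. Entropy rate H' = pi_0*H(p01) + pi_1*H(p10) = 0.6168*0.9999 + 0.3832*0.6952 = 0.8832

0.8832 bits/symbol


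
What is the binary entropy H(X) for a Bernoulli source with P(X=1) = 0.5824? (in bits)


H = -p*log2(p) - (1-p)*log2(1-p). -0.5824*log2(0.5824) = 0.454224; -0.4176*log2(0.4176) = 0.526095. H = 0.454224 + 0.526095 = 0.9803

0.9803 bits


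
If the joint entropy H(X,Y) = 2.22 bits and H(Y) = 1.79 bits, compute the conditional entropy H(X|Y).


H(X|Y) = H(X,Y) - H(Y) = 2.22 - 1.79 = 0.43

0.43 bits


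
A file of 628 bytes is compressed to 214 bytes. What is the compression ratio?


Ratio = original / compressed = 628 / 214 = 2.9346

2.9346


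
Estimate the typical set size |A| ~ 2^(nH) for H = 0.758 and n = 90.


log2|A_typical| = nH = 90 * 0.758 = 68.22, so |A_typical| ~ 2^68.22 = 3.438e+20

3.438e+20


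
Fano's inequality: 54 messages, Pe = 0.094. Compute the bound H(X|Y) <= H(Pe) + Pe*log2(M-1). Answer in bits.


H(Pe) = -Pe*log2(Pe) - (1-Pe)*log2(1-Pe) = -0.094*log2(0.094) - 0.906*log2(0.906) = 0.320652 + 0.129030 = 0.4497. Pe*log2(M-1) = 0.094*log2(53) = 0.538425. Bound = H(Pe) + Pe*log2(M-1) = 0.320652 + 0.129030 + 0.538425 = 0.9881

0.9881 bits


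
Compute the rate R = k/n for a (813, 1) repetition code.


Rate = k/n = 1/813

1/813


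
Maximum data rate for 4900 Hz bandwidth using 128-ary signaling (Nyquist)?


Rate = 2 * B * log2(M) = 2 * 4900 * 7.0 = 68600.0

68600.0 bps


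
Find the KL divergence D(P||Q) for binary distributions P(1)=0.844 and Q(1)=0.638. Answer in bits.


KL = p*log2(p/q) + (1-p)*log2((1-p)/(1-q)) = 0.844*log2(0.844/0.638) + 0.156*log2(0.156/0.362) = 0.1513

0.1513 bits


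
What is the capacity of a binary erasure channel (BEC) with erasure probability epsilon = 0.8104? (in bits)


C = 1 - epsilon = 1 - 0.8104 = 0.1896

0.1896 bits


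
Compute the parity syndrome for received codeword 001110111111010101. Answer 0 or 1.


Syndrome = XOR of all bits = 0 XOR 0 XOR 1 XOR 1 XOR 1 XOR 0 XOR 1 XOR 1 XOR 1 XOR 1 XOR 1 XOR 1 XOR 0 XOR 1 XOR 0 XOR 1 XOR 0 XOR 1 = 0

0


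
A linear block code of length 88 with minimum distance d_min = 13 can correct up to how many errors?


Correction capability = floor((d-1)/2) = floor((13-1)/2) = 6

6 errors


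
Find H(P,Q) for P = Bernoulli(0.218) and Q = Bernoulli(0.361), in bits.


H(P,Q) = -p*log2(q) - (1-p)*log2(1-q). -0.218*log2(0.361) = 0.320445; -0.782*log2(0.639) = 0.505260. H(P,Q) = 0.320445 + 0.505260 = 0.8257

0.8257 bits


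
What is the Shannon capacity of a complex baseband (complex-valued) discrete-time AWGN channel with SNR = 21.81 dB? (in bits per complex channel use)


SNR_linear = 10^(21.81/10) = 151.705; C = log2(1 + SNR_linear) = log2(1 + 151.705) = 7.2546

7.2546 bits/channel use


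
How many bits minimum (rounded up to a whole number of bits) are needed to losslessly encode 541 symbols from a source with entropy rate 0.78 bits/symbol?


Minimum bits >= n * H = 541 * 0.78 = 421.98, rounded up to a whole number of bits = 422

422 bits


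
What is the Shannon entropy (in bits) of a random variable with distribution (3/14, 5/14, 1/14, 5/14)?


H = -sum(p_i * log2(p_i)). Terms: -(3/14)*log2(3/14) = 0.476227; -(5/14)*log2(5/14) = 0.530510; -(1/14)*log2(1/14) = 0.271954; -(5/14)*log2(5/14) = 0.530510. H = 0.476227 + 0.530510 + 0.271954 + 0.530510 = 1.8092

1.8092 bits


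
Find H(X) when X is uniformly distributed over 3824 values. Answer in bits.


H = log2(n) = log2(3824) = 11.9009

11.9009 bits


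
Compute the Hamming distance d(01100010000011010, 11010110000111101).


Count differing positions: ^ . ^ ^ . ^ . . . . . ^ . . ^ ^ ^ = 8 differences

8


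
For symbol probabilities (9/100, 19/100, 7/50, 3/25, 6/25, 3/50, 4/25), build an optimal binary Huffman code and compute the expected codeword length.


Huffman construction (repeatedly merge the two least-probable nodes; each merge adds 1 bit to every symbol beneath it): 3/50 + 9/100 = 3/20; 3/25 + 7/50 = 13/50; 3/20 + 4/25 = 31/100; 19/100 + 6/25 = 43/100; 13/50 + 31/100 = 57/100; 43/100 + 57/100 = 1. Resulting codeword lengths (in the order the probabilities were given): (4, 2, 3, 3, 2, 4, 3). L_avg = sum(p_i * l_i) = 9/100*4 + 19/100*2 + 7/50*3 + 3/25*3 + 6/25*2 + 3/50*4 + 4/25*3 = 68/25 = 2.72

2.72 bits


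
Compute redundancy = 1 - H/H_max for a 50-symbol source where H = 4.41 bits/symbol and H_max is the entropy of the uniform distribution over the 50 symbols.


H_max = log2(K) = log2(50) = 5.6439 bits/symbol. Redundancy = 1 - H/H_max = 1 - 4.41/5.6439 = 1 - 0.7814 = 0.2186

0.2186


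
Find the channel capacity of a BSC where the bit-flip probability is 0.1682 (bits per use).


H(p) = -p*log2(p) - (1-p)*log2(1-p) = -0.1682*log2(0.1682) - 0.8318*log2(0.8318) = 0.432568 + 0.221002 = 0.6536. C = 1 - H(p) = 1 - 0.6536 = 0.3464

0.3464 bits


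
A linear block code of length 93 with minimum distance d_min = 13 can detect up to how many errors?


Detection capability = d_min - 1 = 13 - 1 = 12

12 errors


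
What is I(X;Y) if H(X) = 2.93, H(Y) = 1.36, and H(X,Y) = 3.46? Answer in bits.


I(X;Y) = H(X) + H(Y) - H(X,Y) = 2.93 + 1.36 - 3.46 = 0.83

0.83 bits


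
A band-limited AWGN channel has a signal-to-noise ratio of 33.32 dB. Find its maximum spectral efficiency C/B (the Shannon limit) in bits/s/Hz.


SNR_linear = 10^(33.32/10) = 2147.8305; C/B = log2(1 + SNR_linear) = log2(1 + 2147.8305) = 11.0693

11.0693 bits/s/Hz


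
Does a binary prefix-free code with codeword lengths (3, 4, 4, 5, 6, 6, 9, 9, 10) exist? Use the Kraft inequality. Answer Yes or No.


Kraft sum = sum(2^(-l_i)) = 0.3174, need <= 1. Result: satisfied (a binary prefix-free code with these lengths exists)

Yes


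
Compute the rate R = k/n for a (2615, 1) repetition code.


Rate = k/n = 1/2615

1/2615


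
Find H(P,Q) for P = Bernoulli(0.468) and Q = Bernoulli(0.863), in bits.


H(P,Q) = -p*log2(q) - (1-p)*log2(1-q). -0.468*log2(0.863) = 0.099482; -0.532*log2(0.137) = 1.525644. H(P,Q) = 0.099482 + 1.525644 = 1.6251

1.6251 bits


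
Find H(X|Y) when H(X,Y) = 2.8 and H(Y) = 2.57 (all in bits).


H(X|Y) = H(X,Y) - H(Y) = 2.8 - 2.57 = 0.23

0.23 bits


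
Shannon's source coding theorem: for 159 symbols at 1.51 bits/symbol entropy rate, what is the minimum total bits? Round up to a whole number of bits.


Minimum bits >= n * H = 159 * 1.51 = 240.09, rounded up to a whole number of bits = 241

241 bits


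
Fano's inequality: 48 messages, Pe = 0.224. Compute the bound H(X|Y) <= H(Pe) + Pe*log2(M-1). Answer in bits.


H(Pe) = -Pe*log2(Pe) - (1-Pe)*log2(1-Pe) = -0.224*log2(0.224) - 0.776*log2(0.776) = 0.483488 + 0.283916 = 0.7674. Pe*log2(M-1) = 0.224*log2(47) = 1.244228. Bound = H(Pe) + Pe*log2(M-1) = 0.483488 + 0.283916 + 1.244228 = 2.0116

2.0116 bits


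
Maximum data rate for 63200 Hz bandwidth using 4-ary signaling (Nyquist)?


Rate = 2 * B * log2(M) = 2 * 63200 * 2.0 = 252800.0

252800.0 bps


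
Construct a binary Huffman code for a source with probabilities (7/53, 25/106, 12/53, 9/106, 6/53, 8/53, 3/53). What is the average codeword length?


Huffman construction (repeatedly merge the two least-probable nodes; each merge adds 1 bit to every symbol beneath it): 3/53 + 9/106 = 15/106; 6/53 + 7/53 = 13/53; 15/106 + 8/53 = 31/106; 12/53 + 25/106 = 49/106; 13/53 + 31/106 = 57/106; 49/106 + 57/106 = 1. Resulting codeword lengths (in the order the probabilities were given): (3, 2, 2, 4, 3, 3, 4). L_avg = sum(p_i * l_i) = 7/53*3 + 25/106*2 + 12/53*2 + 9/106*4 + 6/53*3 + 8/53*3 + 3/53*4 = 142/53 = 2.6792

2.6792 bits


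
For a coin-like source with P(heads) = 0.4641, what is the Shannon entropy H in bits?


H = -p*log2(p) - (1-p)*log2(1-p). -0.4641*log2(0.4641) = 0.513987; -0.5359*log2(0.5359) = 0.482291. H = 0.513987 + 0.482291 = 0.9963

0.9963 bits


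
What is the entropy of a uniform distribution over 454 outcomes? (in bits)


H = log2(n) = log2(454) = 8.8265

8.8265 bits


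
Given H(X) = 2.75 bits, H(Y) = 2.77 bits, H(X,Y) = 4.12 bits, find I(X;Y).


I(X;Y) = H(X) + H(Y) - H(X,Y) = 2.75 + 2.77 - 4.12 = 1.4

1.4 bits


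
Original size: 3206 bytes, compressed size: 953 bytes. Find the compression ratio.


Ratio = original / compressed = 3206 / 953 = 3.3641

3.3641


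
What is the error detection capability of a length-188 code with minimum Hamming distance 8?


Detection capability = d_min - 1 = 8 - 1 = 7

7 errors


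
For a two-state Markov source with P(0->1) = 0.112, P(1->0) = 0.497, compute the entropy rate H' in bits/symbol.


Stationary distribution: pi_0 = p10/(p01+p10) = 0.8161, pi_1 = 0.1839. Entropy rate H' = pi_0*H(p01) + pi_1*H(p10) = 0.8161*0.5059 + 0.1839*1.0 = 0.5968

0.5968 bits/symbol


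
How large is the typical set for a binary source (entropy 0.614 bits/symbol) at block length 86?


log2|A_typical| = nH = 86 * 0.614 = 52.804, so |A_typical| ~ 2^52.804 = 7.863e+15

7.863e+15


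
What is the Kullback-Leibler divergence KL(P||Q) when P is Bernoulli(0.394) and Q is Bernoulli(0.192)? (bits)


KL = p*log2(p/q) + (1-p)*log2((1-p)/(1-q)) = 0.394*log2(0.394/0.192) + 0.606*log2(0.606/0.808) = 0.1571

0.1571 bits


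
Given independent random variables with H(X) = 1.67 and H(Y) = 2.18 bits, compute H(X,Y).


For independent variables, H(X,Y) = H(X) + H(Y) = 1.67 + 2.18 = 3.85

3.85 bits


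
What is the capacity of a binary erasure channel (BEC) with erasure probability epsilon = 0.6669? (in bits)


C = 1 - epsilon = 1 - 0.6669 = 0.3331

0.3331 bits


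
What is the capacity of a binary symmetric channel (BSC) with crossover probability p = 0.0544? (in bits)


H(p) = -p*log2(p) - (1-p)*log2(1-p) = -0.0544*log2(0.0544) - 0.9456*log2(0.9456) = 0.228494 + 0.076308 = 0.3048. C = 1 - H(p) = 1 - 0.3048 = 0.6952

0.6952 bits


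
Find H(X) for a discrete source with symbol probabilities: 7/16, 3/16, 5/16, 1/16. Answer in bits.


H = -sum(p_i * log2(p_i)). Terms: -(7/16)*log2(7/16) = 0.521782; -(3/16)*log2(3/16) = 0.452820; -(5/16)*log2(5/16) = 0.524397; -(1/16)*log2(1/16) = 0.250000. H = 0.521782 + 0.452820 + 0.524397 + 0.250000 = 1.749

1.749 bits


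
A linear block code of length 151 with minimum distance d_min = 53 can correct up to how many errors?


Correction capability = floor((d-1)/2) = floor((53-1)/2) = 26

26 errors


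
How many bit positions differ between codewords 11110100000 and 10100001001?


Count differing positions: . ^ . ^ . ^ . ^ . . ^ = 5 differences

5


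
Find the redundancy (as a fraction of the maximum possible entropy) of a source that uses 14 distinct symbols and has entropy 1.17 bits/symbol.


H_max = log2(K) = log2(14) = 3.8074 bits/symbol. Redundancy = 1 - H/H_max = 1 - 1.17/3.8074 = 1 - 0.3073 = 0.6927

0.6927


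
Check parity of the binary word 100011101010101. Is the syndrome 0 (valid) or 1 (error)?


Syndrome = XOR of all bits = 1 XOR 0 XOR 0 XOR 0 XOR 1 XOR 1 XOR 1 XOR 0 XOR 1 XOR 0 XOR 1 XOR 0 XOR 1 XOR 0 XOR 1 = 0

0


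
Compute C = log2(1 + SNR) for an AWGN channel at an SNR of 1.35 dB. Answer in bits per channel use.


SNR_linear = 10^(1.35/10) = 1.3646; C = log2(1 + SNR_linear) = log2(1 + 1.3646) = 1.2416

1.2416 bits/channel use


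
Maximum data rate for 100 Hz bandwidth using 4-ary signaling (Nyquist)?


Rate = 2 * B * log2(M) = 2 * 100 * 2.0 = 400.0

400.0 bps


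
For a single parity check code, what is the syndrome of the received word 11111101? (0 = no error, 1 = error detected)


Syndrome = XOR of all bits = 1 XOR 1 XOR 1 XOR 1 XOR 1 XOR 1 XOR 0 XOR 1 = 1

1


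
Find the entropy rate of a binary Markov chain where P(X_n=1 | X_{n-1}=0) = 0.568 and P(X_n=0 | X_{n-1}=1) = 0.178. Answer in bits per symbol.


Stationary distribution: pi_0 = p10/(p01+p10) = 0.2386, pi_1 = 0.7614. Entropy rate H' = pi_0*H(p01) + pi_1*H(p10) = 0.2386*0.9866 + 0.7614*0.6757 = 0.7499

0.7499 bits/symbol


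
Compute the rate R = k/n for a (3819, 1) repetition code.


Rate = k/n = 1/3819

1/3819


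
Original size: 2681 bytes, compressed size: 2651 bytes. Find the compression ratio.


Ratio = original / compressed = 2681 / 2651 = 1.0113

1.0113


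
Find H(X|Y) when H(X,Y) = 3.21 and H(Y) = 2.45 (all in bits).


H(X|Y) = H(X,Y) - H(Y) = 3.21 - 2.45 = 0.76

0.76 bits


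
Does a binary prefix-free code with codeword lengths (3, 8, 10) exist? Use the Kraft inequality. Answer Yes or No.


Kraft sum = sum(2^(-l_i)) = 0.1299, need <= 1. Result: satisfied (a binary prefix-free code with these lengths exists)

Yes


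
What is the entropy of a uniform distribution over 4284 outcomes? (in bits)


H = log2(n) = log2(4284) = 12.0647

12.0647 bits


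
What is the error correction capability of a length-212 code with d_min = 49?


Correction capability = floor((d-1)/2) = floor((49-1)/2) = 24

24 errors


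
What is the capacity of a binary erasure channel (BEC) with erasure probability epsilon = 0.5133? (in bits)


C = 1 - epsilon = 1 - 0.5133 = 0.4867

0.4867 bits


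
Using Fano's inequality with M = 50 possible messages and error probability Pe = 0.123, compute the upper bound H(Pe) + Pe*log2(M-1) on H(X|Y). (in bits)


H(Pe) = -Pe*log2(Pe) - (1-Pe)*log2(1-Pe) = -0.123*log2(0.123) - 0.877*log2(0.877) = 0.371862 + 0.166061 = 0.5379. Pe*log2(M-1) = 0.123*log2(49) = 0.690609. Bound = H(Pe) + Pe*log2(M-1) = 0.371862 + 0.166061 + 0.690609 = 1.2285

1.2285 bits


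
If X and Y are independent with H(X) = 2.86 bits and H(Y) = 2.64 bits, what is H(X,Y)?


For independent variables, H(X,Y) = H(X) + H(Y) = 2.86 + 2.64 = 5.5

5.5 bits


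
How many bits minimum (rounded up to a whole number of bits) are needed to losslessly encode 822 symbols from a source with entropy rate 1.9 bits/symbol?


Minimum bits >= n * H = 822 * 1.9 = 1561.8, rounded up to a whole number of bits = 1562

1562 bits


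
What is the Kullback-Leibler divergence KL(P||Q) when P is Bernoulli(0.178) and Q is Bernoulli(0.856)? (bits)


KL = p*log2(p/q) + (1-p)*log2((1-p)/(1-q)) = 0.178*log2(0.178/0.856) + 0.822*log2(0.822/0.144) = 1.6624

1.6624 bits


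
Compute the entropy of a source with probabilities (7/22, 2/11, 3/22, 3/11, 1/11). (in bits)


H = -sum(p_i * log2(p_i)). Terms: -(7/22)*log2(7/22) = 0.525661; -(2/11)*log2(2/11) = 0.447169; -(3/22)*log2(3/22) = 0.391973; -(3/11)*log2(3/11) = 0.511219; -(1/11)*log2(1/11) = 0.314494. H = 0.525661 + 0.447169 + 0.391973 + 0.511219 + 0.314494 = 2.1905

2.1905 bits


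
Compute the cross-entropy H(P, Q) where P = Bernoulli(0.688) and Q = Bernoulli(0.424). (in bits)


H(P,Q) = -p*log2(q) - (1-p)*log2(1-q). -0.688*log2(0.424) = 0.851650; -0.312*log2(0.576) = 0.248308. H(P,Q) = 0.851650 + 0.248308 = 1.1

1.1 bits


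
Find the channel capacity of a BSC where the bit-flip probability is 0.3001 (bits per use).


H(p) = -p*log2(p) - (1-p)*log2(1-p) = -0.3001*log2(0.3001) - 0.6999*log2(0.6999) = 0.521119 + 0.360294 = 0.8814. C = 1 - H(p) = 1 - 0.8814 = 0.1186

0.1186 bits


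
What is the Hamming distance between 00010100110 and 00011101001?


Count differing positions: . . . . ^ . . ^ ^ ^ ^ = 5 differences

5


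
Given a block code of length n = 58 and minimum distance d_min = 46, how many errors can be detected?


Detection capability = d_min - 1 = 46 - 1 = 45

45 errors


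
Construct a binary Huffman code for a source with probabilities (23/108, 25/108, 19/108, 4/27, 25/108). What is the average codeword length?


Huffman construction (repeatedly merge the two least-probable nodes; each merge adds 1 bit to every symbol beneath it): 4/27 + 19/108 = 35/108; 23/108 + 25/108 = 4/9; 25/108 + 35/108 = 5/9; 4/9 + 5/9 = 1. Resulting codeword lengths (in the order the probabilities were given): (2, 2, 3, 3, 2). L_avg = sum(p_i * l_i) = 23/108*2 + 25/108*2 + 19/108*3 + 4/27*3 + 25/108*2 = 251/108 = 2.3241

2.3241 bits


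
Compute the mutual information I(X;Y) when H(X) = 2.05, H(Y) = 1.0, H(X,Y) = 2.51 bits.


I(X;Y) = H(X) + H(Y) - H(X,Y) = 2.05 + 1.0 - 2.51 = 0.54

0.54 bits


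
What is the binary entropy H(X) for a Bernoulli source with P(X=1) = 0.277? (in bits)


H = -p*log2(p) - (1-p)*log2(1-p). -0.277*log2(0.277) = 0.513016; -0.723*log2(0.723) = 0.338315. H = 0.513016 + 0.338315 = 0.8513

0.8513 bits


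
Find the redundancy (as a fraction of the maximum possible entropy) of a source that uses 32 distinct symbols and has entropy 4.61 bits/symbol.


H_max = log2(K) = log2(32) = 5.0 bits/symbol. Redundancy = 1 - H/H_max = 1 - 4.61/5.0 = 1 - 0.922 = 0.078

0.078


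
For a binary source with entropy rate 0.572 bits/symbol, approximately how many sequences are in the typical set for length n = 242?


log2|A_typical| = nH = 242 * 0.572 = 138.424, so |A_typical| ~ 2^138.424 = 4.675e+41

4.675e+41


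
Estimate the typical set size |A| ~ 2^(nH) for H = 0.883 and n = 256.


log2|A_typical| = nH = 256 * 0.883 = 226.048, so |A_typical| ~ 2^226.048 = 1.115e+68

1.115e+68


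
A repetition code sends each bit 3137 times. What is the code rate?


Rate = k/n = 1/3137

1/3137


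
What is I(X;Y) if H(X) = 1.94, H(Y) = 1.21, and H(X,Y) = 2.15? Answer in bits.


I(X;Y) = H(X) + H(Y) - H(X,Y) = 1.94 + 1.21 - 2.15 = 1.0

1.0 bits


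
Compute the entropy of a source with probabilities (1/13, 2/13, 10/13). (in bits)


H = -sum(p_i * log2(p_i)). Terms: -(1/13)*log2(1/13) = 0.284649; -(2/13)*log2(2/13) = 0.415452; -(10/13)*log2(10/13) = 0.291163. H = 0.284649 + 0.415452 + 0.291163 = 0.9913

0.9913 bits


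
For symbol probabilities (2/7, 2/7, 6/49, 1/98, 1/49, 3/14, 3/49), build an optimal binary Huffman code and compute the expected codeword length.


Huffman construction (repeatedly merge the two least-probable nodes; each merge adds 1 bit to every symbol beneath it): 1/98 + 1/49 = 3/98; 3/98 + 3/49 = 9/98; 9/98 + 6/49 = 3/14; 3/14 + 3/14 = 3/7; 2/7 + 2/7 = 4/7; 3/7 + 4/7 = 1. Resulting codeword lengths (in the order the probabilities were given): (2, 2, 3, 5, 5, 2, 4). L_avg = sum(p_i * l_i) = 2/7*2 + 2/7*2 + 6/49*3 + 1/98*5 + 1/49*5 + 3/14*2 + 3/49*4 = 229/98 = 2.3367

2.3367 bits


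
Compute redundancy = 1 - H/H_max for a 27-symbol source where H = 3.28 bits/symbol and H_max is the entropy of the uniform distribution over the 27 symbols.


H_max = log2(K) = log2(27) = 4.7549 bits/symbol. Redundancy = 1 - H/H_max = 1 - 3.28/4.7549 = 1 - 0.6898 = 0.3102

0.3102


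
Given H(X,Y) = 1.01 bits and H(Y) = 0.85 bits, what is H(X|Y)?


H(X|Y) = H(X,Y) - H(Y) = 1.01 - 0.85 = 0.16

0.16 bits
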